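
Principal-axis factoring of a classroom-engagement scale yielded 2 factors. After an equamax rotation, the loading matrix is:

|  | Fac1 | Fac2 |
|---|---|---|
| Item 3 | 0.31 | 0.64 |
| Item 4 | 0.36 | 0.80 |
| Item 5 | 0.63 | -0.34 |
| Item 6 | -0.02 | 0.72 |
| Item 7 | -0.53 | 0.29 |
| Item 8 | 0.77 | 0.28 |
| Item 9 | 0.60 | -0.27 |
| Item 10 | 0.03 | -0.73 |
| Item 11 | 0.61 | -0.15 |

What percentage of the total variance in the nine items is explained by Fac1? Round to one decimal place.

SS loadings for Fac1 = 0.31² + 0.36² + 0.63² + (-0.02)² + (-0.53)² + 0.77² + 0.60² + 0.03² + 0.61² = 2.2298
With 9 standardized items, total variance = 9. Proportion = 2.2298/9 = 0.2478 → 24.78%.

24.8%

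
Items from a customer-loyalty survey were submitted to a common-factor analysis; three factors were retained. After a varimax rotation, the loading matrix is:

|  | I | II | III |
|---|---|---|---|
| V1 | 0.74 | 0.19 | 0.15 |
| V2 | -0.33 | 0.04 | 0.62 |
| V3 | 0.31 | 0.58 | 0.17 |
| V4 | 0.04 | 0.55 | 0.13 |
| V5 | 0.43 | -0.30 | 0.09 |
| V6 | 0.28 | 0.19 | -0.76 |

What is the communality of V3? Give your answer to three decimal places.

0.461

h² = 0.31² + 0.58² + 0.17² = 0.0961 + 0.3364 + 0.0289 = 0.4614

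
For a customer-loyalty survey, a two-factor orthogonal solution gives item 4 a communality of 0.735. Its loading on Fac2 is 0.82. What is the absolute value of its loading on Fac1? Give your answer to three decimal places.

Under orthogonal rotation h² = Σλ², so λ_Fac1² = h² − (0.6724) = 0.735 − 0.6724 = 0.0626.
|λ| = √0.0626 = 0.2502.

0.250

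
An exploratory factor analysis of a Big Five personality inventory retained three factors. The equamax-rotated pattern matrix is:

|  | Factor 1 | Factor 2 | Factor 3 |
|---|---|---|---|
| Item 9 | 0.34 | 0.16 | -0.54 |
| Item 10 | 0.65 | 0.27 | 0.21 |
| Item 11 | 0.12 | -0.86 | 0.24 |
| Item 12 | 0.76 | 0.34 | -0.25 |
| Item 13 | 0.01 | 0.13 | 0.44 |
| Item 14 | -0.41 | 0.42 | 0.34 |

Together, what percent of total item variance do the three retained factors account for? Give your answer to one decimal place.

Communalities: 0.4328, 0.5395, 0.8116, 0.7557, 0.2106, 0.4601; Σh² = 3.2103.
Total variance with 6 standardized items is 6, so the solution explains 3.2103/6 = 0.5351 = 53.51%.

53.5%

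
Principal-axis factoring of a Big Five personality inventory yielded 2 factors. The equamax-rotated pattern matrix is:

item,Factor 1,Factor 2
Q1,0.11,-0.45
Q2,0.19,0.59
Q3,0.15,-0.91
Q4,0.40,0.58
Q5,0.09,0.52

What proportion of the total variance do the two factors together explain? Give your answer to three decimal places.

0.445

SS loadings by factor: 0.2388, 1.9855; total = 2.2243.
Total variance with 5 standardized items is 5, so the solution explains 2.2243/5 = 0.4449.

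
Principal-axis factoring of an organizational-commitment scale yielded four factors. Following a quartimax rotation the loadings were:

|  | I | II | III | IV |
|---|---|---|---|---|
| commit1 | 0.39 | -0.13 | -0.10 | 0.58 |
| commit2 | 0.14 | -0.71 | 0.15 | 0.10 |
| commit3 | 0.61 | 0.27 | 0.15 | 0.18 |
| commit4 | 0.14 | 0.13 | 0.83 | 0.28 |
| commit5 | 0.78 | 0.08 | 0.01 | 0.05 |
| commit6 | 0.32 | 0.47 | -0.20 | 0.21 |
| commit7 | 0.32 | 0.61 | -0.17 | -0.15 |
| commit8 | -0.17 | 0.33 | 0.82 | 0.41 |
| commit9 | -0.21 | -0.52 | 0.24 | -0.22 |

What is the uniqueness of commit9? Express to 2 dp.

h² = (-0.21)² + (-0.52)² + 0.24² + (-0.22)² = 0.0441 + 0.2704 + 0.0576 + 0.0484 = 0.4205
Uniqueness u² = 1 − h² = 1 − 0.4205 = 0.5795

0.58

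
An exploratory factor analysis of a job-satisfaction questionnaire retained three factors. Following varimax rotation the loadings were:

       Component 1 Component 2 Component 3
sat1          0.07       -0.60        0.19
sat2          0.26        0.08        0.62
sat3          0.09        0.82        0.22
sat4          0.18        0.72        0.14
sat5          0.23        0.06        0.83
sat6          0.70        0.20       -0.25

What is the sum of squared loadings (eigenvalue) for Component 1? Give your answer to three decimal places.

0.656

SS loadings for Component 1 = 0.07² + 0.26² + 0.09² + 0.18² + 0.23² + 0.70² = 0.0049 + 0.0676 + 0.0081 + 0.0324 + 0.0529 + 0.4900 = 0.6559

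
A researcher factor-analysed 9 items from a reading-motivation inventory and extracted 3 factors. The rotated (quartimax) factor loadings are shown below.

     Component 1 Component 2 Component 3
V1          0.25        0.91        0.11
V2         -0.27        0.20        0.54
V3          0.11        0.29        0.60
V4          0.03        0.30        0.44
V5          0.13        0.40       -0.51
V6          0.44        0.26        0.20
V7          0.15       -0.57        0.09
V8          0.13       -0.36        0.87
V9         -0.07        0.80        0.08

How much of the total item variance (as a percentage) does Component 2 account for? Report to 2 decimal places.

SS loadings for Component 2 = 0.91² + 0.20² + 0.29² + 0.30² + 0.40² + 0.26² + (-0.57)² + (-0.36)² + 0.80² = 2.3643
With 9 standardized items, total variance = 9. Proportion = 2.3643/9 = 0.2627 → 26.27%.

26.27%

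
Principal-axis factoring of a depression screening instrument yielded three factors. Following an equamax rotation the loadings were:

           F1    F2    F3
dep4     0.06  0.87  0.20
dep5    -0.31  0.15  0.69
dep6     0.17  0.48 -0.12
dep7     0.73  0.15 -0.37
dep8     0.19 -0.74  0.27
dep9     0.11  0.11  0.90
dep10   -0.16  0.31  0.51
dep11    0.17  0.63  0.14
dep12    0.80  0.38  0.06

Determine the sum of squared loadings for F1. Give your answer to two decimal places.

SS loadings for F1 = 0.06² + (-0.31)² + 0.17² + 0.73² + 0.19² + 0.11² + (-0.16)² + 0.17² + 0.80² = 0.0036 + 0.0961 + 0.0289 + 0.5329 + 0.0361 + 0.0121 + 0.0256 + 0.0289 + 0.6400 = 1.4042

1.40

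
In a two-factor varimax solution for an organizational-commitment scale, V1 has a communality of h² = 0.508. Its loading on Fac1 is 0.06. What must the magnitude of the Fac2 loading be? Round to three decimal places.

Under orthogonal rotation h² = Σλ², so λ_Fac2² = h² − (0.0036) = 0.508 − 0.0036 = 0.5044.
|λ| = √0.5044 = 0.7102.

0.710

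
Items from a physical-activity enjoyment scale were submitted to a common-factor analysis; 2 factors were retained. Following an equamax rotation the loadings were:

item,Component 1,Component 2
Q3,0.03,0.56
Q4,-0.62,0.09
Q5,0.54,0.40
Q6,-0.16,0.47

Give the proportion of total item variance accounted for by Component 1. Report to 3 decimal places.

0.176

SS loadings for Component 1 = 0.03² + (-0.62)² + 0.54² + (-0.16)² = 0.7025
Proportion of variance = 0.7025 / 4 = 0.1756.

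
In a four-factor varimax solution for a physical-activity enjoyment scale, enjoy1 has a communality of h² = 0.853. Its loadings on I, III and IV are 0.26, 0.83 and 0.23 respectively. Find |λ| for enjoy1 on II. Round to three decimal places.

0.209

Under orthogonal rotation h² = Σλ², so λ_II² = h² − (0.8094) = 0.853 − 0.8094 = 0.0436.
|λ| = √0.0436 = 0.2088.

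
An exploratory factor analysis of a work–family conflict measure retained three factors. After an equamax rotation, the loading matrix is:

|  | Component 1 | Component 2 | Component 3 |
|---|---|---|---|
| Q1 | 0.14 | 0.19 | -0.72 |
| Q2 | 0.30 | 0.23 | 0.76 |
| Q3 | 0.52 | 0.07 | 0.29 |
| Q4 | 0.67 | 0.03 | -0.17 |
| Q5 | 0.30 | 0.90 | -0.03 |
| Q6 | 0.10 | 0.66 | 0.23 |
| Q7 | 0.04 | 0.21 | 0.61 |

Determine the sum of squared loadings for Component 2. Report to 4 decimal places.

SS loadings for Component 2 = 0.19² + 0.23² + 0.07² + 0.03² + 0.90² + 0.66² + 0.21² = 0.0361 + 0.0529 + 0.0049 + 0.0009 + 0.8100 + 0.4356 + 0.0441 = 1.3845

1.3845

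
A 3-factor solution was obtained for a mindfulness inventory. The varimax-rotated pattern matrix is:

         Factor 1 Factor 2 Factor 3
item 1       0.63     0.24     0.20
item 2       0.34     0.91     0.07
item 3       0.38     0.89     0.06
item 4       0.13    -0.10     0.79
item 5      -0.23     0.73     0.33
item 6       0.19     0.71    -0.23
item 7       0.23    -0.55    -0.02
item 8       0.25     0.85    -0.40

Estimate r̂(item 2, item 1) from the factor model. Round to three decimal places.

0.447

r̂ = Σ λ_i·λ_j across factors = (0.34)(0.63) + (0.91)(0.24) + (0.07)(0.20)
  = +0.2142 +0.2184 +0.0140 = 0.4466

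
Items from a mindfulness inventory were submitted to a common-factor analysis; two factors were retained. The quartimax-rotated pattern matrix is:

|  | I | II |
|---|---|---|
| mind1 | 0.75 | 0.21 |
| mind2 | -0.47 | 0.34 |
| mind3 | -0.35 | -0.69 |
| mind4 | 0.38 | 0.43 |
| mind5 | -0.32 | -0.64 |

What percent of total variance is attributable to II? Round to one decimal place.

SS loadings for II = 0.21² + 0.34² + (-0.69)² + 0.43² + (-0.64)² = 1.2303
With 5 standardized items, total variance = 5. Proportion = 1.2303/5 = 0.2461 → 24.61%.

24.6%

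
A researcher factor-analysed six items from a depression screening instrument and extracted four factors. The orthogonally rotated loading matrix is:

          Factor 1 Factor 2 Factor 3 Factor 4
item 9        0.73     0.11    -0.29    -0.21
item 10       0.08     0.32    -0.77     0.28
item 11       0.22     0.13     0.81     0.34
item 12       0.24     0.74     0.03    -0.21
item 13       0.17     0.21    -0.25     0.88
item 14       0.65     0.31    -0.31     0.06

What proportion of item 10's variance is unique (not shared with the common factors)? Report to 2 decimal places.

0.22

h² = 0.08² + 0.32² + (-0.77)² + 0.28² = 0.0064 + 0.1024 + 0.5929 + 0.0784 = 0.7801
Uniqueness u² = 1 − h² = 1 − 0.7801 = 0.2199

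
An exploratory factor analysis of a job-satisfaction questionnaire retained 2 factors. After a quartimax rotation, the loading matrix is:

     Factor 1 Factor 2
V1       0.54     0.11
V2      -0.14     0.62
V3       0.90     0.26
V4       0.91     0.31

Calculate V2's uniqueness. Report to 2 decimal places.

0.60

h² = (-0.14)² + 0.62² = 0.0196 + 0.3844 = 0.4040
Uniqueness u² = 1 − h² = 1 − 0.4040 = 0.5960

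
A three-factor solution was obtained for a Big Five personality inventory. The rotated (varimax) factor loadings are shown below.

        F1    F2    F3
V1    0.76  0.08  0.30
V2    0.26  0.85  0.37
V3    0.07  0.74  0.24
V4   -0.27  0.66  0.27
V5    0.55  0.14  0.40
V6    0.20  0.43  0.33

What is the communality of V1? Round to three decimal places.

0.674

h² = 0.76² + 0.08² + 0.30² = 0.5776 + 0.0064 + 0.0900 = 0.6740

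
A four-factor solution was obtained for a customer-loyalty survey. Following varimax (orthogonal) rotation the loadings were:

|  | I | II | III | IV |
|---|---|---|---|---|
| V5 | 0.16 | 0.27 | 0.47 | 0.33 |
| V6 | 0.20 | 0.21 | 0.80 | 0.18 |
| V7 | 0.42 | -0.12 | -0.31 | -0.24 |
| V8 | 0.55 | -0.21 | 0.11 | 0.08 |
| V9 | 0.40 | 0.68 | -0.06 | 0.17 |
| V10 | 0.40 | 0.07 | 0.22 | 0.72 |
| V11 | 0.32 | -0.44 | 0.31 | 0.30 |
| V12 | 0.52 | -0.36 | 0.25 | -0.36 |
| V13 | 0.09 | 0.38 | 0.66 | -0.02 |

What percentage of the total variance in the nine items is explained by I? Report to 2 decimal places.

13.84%

SS loadings for I = 0.16² + 0.20² + 0.42² + 0.55² + 0.40² + 0.40² + 0.32² + 0.52² + 0.09² = 1.2454
With 9 standardized items, total variance = 9. Proportion = 1.2454/9 = 0.1384 → 13.84%.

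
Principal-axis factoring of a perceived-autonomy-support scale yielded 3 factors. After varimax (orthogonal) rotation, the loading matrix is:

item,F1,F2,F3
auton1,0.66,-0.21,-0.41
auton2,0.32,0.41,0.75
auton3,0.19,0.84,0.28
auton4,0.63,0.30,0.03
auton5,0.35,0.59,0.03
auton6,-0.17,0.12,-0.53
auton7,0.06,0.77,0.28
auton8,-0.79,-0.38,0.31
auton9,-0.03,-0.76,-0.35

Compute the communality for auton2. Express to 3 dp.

0.833

h² = 0.32² + 0.41² + 0.75² = 0.1024 + 0.1681 + 0.5625 = 0.8330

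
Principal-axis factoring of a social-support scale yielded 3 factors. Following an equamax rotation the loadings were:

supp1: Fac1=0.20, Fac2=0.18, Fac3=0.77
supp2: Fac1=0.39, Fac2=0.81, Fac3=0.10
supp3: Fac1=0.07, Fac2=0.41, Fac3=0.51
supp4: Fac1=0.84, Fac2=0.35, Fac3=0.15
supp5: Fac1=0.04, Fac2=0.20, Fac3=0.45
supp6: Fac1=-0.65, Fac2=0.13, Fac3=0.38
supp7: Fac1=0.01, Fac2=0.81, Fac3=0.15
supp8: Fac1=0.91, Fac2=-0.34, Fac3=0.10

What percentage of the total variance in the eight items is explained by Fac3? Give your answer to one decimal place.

15.8%

SS loadings for Fac3 = 0.77² + 0.10² + 0.51² + 0.15² + 0.45² + 0.38² + 0.15² + 0.10² = 1.2649
With 8 standardized items, total variance = 8. Proportion = 1.2649/8 = 0.1581 → 15.81%.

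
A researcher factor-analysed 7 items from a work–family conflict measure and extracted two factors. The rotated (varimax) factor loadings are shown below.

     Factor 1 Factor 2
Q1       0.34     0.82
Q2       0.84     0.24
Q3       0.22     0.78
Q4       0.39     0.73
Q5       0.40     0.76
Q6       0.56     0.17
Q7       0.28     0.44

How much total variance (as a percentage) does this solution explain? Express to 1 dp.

60.6%

Communalities: 0.7880, 0.7632, 0.6568, 0.6850, 0.7376, 0.3425, 0.2720; Σh² = 4.2451.
Total variance with 7 standardized items is 7, so the solution explains 4.2451/7 = 0.6064 = 60.64%.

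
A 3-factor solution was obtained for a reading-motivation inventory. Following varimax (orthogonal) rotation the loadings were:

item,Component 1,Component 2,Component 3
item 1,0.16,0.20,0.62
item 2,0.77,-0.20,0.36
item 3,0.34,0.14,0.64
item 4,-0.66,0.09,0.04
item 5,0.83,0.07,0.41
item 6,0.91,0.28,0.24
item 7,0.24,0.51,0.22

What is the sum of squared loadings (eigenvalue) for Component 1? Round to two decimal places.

2.74

SS loadings for Component 1 = 0.16² + 0.77² + 0.34² + (-0.66)² + 0.83² + 0.91² + 0.24² = 0.0256 + 0.5929 + 0.1156 + 0.4356 + 0.6889 + 0.8281 + 0.0576 = 2.7443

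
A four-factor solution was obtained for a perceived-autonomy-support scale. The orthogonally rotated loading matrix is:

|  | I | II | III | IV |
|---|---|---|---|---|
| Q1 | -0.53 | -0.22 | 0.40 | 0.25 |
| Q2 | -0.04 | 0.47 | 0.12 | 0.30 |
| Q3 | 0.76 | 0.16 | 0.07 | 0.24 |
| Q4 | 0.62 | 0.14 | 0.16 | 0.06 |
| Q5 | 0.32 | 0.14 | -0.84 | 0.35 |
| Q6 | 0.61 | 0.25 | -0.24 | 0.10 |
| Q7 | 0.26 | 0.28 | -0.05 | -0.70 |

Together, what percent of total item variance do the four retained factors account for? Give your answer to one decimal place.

Communalities: 0.5518, 0.3269, 0.6657, 0.4332, 0.9501, 0.5022, 0.6385; Σh² = 4.0684.
Total variance with 7 standardized items is 7, so the solution explains 4.0684/7 = 0.5812 = 58.12%.

58.1%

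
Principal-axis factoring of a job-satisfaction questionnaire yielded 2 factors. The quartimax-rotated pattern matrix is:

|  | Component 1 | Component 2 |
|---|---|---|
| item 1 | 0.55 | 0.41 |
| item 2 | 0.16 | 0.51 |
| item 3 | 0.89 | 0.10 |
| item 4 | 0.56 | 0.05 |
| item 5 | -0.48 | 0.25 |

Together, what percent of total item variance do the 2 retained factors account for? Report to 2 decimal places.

Communalities: 0.4706, 0.2857, 0.8021, 0.3161, 0.2929; Σh² = 2.1674.
Total variance with 5 standardized items is 5, so the solution explains 2.1674/5 = 0.4335 = 43.35%.

43.35%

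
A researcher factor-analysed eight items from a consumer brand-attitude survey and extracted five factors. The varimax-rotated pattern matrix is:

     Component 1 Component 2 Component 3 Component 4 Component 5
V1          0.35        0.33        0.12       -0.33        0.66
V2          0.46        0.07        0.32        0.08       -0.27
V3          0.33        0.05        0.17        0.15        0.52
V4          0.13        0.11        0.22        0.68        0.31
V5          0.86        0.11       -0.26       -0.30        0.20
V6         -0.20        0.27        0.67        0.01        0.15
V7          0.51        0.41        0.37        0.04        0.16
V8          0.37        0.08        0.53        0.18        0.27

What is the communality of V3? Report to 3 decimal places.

h² = 0.33² + 0.05² + 0.17² + 0.15² + 0.52² = 0.1089 + 0.0025 + 0.0289 + 0.0225 + 0.2704 = 0.4332

0.433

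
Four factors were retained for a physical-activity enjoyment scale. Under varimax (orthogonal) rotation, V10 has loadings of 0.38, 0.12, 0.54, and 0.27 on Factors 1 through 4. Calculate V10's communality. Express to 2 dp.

0.52

h² = 0.38² + 0.12² + 0.54² + 0.27² = 0.1444 + 0.0144 + 0.2916 + 0.0729 = 0.5233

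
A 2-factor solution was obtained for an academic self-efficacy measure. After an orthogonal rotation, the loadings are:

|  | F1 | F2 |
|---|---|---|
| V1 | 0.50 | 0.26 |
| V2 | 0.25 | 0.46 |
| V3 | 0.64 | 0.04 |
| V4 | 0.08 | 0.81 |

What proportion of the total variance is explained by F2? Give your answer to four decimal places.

SS loadings for F2 = 0.26² + 0.46² + 0.04² + 0.81² = 0.9369
Proportion of variance = 0.9369 / 4 = 0.2342.

0.2342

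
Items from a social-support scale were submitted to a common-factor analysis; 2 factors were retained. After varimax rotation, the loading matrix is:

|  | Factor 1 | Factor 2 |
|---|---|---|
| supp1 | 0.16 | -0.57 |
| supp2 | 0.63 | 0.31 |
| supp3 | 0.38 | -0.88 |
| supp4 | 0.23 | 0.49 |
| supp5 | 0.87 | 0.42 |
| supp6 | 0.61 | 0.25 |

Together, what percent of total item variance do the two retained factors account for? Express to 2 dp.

Communalities: 0.3505, 0.4930, 0.9188, 0.2930, 0.9333, 0.4346; Σh² = 3.4232.
Total variance with 6 standardized items is 6, so the solution explains 3.4232/6 = 0.5705 = 57.05%.

57.05%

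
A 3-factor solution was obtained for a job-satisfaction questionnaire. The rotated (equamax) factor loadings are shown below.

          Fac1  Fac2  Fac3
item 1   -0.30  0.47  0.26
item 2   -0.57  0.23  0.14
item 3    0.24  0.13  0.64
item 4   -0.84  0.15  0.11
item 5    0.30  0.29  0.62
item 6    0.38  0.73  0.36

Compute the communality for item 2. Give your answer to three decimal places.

h² = (-0.57)² + 0.23² + 0.14² = 0.3249 + 0.0529 + 0.0196 = 0.3974

0.397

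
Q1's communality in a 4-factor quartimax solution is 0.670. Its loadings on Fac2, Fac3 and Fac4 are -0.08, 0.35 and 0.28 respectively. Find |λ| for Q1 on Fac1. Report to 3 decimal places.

0.680

Under orthogonal rotation h² = Σλ², so λ_Fac1² = h² − (0.2073) = 0.670 − 0.2073 = 0.4627.
|λ| = √0.4627 = 0.6802.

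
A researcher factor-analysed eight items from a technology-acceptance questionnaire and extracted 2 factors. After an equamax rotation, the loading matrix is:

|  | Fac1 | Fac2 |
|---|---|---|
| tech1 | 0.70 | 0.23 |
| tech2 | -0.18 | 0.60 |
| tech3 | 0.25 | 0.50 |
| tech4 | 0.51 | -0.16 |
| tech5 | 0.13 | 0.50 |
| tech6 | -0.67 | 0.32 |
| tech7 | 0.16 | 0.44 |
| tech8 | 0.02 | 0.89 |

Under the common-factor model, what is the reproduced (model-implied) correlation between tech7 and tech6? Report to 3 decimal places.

r̂ = Σ λ_i·λ_j across factors = (0.16)(-0.67) + (0.44)(0.32)
  = -0.1072 +0.1408 = 0.0336

0.034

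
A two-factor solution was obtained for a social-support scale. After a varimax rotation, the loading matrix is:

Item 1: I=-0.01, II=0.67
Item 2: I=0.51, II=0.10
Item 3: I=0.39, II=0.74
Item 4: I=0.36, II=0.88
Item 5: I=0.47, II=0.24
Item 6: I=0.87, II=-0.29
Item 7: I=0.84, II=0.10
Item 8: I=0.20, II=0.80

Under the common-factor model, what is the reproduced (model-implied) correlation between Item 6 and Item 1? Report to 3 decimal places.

r̂ = Σ λ_i·λ_j across factors = (0.87)(-0.01) + (-0.29)(0.67)
  = -0.0087 -0.1943 = -0.2030

-0.203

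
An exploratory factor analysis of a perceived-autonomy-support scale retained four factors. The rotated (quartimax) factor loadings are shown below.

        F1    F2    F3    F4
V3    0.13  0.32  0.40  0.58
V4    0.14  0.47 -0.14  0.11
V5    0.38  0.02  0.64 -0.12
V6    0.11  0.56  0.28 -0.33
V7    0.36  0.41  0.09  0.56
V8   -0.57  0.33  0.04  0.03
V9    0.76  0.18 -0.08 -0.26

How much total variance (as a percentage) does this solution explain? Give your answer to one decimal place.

Communalities: 0.6157, 0.2722, 0.5688, 0.5130, 0.6194, 0.4363, 0.6840; Σh² = 3.7094.
Total variance with 7 standardized items is 7, so the solution explains 3.7094/7 = 0.5299 = 52.99%.

53.0%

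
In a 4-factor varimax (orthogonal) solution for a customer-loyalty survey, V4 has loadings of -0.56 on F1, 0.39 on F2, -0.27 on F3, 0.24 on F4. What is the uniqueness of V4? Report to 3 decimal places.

0.404

h² = (-0.56)² + 0.39² + (-0.27)² + 0.24² = 0.3136 + 0.1521 + 0.0729 + 0.0576 = 0.5962
Uniqueness u² = 1 − h² = 1 − 0.5962 = 0.4038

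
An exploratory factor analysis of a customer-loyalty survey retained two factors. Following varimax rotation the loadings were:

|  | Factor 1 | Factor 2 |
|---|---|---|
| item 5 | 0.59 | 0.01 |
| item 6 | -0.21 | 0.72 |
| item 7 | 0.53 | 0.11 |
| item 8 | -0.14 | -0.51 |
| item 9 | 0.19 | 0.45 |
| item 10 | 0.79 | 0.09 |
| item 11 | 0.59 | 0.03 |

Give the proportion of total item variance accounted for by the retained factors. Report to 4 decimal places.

0.3862

Communalities: 0.3482, 0.5625, 0.2930, 0.2797, 0.2386, 0.6322, 0.3490; Σh² = 2.7032.
Total variance with 7 standardized items is 7, so the solution explains 2.7032/7 = 0.3862.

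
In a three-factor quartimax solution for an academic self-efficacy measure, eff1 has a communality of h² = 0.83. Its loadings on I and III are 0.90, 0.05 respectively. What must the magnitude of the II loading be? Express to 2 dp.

Under orthogonal rotation h² = Σλ², so λ_II² = h² − (0.8125) = 0.83 − 0.8125 = 0.0175.
|λ| = √0.0175 = 0.1323.

0.13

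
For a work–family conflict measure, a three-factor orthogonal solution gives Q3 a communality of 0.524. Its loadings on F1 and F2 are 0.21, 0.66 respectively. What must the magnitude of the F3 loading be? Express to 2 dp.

Under orthogonal rotation h² = Σλ², so λ_F3² = h² − (0.4797) = 0.524 − 0.4797 = 0.0443.
|λ| = √0.0443 = 0.2105.

0.21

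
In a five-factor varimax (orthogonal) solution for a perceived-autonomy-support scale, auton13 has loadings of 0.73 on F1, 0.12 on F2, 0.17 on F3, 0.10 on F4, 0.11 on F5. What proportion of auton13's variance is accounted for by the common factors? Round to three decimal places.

0.598

h² = 0.73² + 0.12² + 0.17² + 0.10² + 0.11² = 0.5329 + 0.0144 + 0.0289 + 0.0100 + 0.0121 = 0.5983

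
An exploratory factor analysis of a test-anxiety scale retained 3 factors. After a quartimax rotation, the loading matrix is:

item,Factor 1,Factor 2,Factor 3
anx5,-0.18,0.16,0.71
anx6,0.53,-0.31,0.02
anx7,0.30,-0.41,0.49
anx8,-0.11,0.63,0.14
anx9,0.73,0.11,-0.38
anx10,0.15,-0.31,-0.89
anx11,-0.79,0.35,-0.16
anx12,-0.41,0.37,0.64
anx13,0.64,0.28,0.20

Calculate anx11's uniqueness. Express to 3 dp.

0.228

h² = (-0.79)² + 0.35² + (-0.16)² = 0.6241 + 0.1225 + 0.0256 = 0.7722
Uniqueness u² = 1 − h² = 1 − 0.7722 = 0.2278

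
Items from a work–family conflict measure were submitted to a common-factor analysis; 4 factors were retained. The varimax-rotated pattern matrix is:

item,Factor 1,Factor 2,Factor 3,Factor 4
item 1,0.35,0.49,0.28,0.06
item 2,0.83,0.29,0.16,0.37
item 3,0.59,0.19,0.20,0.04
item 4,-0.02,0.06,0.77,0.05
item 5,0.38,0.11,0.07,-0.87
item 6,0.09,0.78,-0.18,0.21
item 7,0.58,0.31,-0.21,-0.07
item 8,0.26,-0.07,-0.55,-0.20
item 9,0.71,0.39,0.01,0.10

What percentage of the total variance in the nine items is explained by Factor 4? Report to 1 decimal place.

SS loadings for Factor 4 = 0.06² + 0.37² + 0.04² + 0.05² + (-0.87)² + 0.21² + (-0.07)² + (-0.20)² + 0.10² = 1.0005
With 9 standardized items, total variance = 9. Proportion = 1.0005/9 = 0.1112 → 11.12%.

11.1%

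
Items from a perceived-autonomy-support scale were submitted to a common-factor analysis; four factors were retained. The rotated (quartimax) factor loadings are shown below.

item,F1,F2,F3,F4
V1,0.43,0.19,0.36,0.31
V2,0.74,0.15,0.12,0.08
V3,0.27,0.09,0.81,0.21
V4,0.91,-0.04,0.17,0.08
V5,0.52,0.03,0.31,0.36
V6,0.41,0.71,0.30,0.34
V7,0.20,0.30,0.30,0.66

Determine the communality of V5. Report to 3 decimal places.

0.497

h² = 0.52² + 0.03² + 0.31² + 0.36² = 0.2704 + 0.0009 + 0.0961 + 0.1296 = 0.4970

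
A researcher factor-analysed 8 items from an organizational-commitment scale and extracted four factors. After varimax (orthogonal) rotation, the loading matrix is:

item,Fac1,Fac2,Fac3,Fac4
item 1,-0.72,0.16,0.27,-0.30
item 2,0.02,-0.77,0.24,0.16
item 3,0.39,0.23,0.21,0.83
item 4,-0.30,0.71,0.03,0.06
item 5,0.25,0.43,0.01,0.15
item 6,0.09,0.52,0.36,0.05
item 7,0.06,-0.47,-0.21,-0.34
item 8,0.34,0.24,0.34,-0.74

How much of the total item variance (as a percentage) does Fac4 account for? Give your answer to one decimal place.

SS loadings for Fac4 = (-0.30)² + 0.16² + 0.83² + 0.06² + 0.15² + 0.05² + (-0.34)² + (-0.74)² = 1.4963
With 8 standardized items, total variance = 8. Proportion = 1.4963/8 = 0.1870 → 18.70%.

18.7%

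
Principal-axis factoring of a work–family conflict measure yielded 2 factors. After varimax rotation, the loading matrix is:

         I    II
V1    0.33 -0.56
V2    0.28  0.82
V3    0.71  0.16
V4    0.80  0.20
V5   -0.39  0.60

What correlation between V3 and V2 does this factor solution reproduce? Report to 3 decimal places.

0.330

r̂ = Σ λ_i·λ_j across factors = (0.71)(0.28) + (0.16)(0.82)
  = +0.1988 +0.1312 = 0.3300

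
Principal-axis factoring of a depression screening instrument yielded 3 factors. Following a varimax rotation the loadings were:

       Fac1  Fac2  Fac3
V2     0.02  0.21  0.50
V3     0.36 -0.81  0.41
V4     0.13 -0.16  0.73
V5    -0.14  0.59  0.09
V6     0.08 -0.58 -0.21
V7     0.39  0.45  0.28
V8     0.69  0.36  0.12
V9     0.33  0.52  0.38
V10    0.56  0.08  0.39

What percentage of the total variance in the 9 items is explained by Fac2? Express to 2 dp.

22.44%

SS loadings for Fac2 = 0.21² + (-0.81)² + (-0.16)² + 0.59² + (-0.58)² + 0.45² + 0.36² + 0.52² + 0.08² = 2.0192
With 9 standardized items, total variance = 9. Proportion = 2.0192/9 = 0.2244 → 22.44%.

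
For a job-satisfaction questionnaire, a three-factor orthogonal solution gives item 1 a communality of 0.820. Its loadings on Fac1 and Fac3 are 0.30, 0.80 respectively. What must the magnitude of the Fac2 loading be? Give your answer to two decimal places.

Under orthogonal rotation h² = Σλ², so λ_Fac2² = h² − (0.7300) = 0.820 − 0.7300 = 0.0900.
|λ| = √0.0900 = 0.3000.

0.30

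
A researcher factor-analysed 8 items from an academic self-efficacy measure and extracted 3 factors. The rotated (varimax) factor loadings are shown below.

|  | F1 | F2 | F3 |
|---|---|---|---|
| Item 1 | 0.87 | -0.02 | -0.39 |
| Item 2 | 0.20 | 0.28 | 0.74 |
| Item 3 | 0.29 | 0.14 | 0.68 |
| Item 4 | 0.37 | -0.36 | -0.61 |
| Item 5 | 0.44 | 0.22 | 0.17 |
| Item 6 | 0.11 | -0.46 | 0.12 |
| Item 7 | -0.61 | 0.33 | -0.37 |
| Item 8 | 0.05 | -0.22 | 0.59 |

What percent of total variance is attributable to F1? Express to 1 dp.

SS loadings for F1 = 0.87² + 0.20² + 0.29² + 0.37² + 0.44² + 0.11² + (-0.61)² + 0.05² = 1.5982
With 8 standardized items, total variance = 8. Proportion = 1.5982/8 = 0.1998 → 19.98%.

20.0%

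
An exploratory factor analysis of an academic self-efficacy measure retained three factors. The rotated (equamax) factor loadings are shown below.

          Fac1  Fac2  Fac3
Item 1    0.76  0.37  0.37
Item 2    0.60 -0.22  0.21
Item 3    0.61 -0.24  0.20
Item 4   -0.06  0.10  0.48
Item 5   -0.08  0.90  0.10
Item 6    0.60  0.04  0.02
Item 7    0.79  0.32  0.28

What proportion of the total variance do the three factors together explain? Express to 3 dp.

Communalities: 0.8514, 0.4525, 0.4697, 0.2440, 0.8264, 0.3620, 0.8049; Σh² = 4.0109.
Total variance with 7 standardized items is 7, so the solution explains 4.0109/7 = 0.5730.

0.573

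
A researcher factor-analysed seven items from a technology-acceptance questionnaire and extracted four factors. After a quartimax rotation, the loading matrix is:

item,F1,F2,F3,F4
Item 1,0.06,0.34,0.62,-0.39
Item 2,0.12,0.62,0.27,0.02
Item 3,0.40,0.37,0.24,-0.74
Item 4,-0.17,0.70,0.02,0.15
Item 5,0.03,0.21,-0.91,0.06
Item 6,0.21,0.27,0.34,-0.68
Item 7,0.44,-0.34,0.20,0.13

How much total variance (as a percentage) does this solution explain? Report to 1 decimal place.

64.4%

Communalities: 0.6557, 0.4721, 0.9021, 0.5418, 0.8767, 0.6950, 0.3661; Σh² = 4.5095.
Total variance with 7 standardized items is 7, so the solution explains 4.5095/7 = 0.6442 = 64.42%.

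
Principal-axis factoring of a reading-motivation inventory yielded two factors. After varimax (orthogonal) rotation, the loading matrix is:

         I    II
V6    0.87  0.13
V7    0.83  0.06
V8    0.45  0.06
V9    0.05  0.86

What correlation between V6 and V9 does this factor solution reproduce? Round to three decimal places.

0.155

r̂ = Σ λ_i·λ_j across factors = (0.87)(0.05) + (0.13)(0.86)
  = +0.0435 +0.1118 = 0.1553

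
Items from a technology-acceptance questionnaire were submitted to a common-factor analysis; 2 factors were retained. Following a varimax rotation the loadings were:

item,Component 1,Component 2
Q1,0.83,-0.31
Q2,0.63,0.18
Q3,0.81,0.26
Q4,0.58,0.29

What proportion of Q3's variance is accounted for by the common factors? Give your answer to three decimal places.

0.724

h² = 0.81² + 0.26² = 0.6561 + 0.0676 = 0.7237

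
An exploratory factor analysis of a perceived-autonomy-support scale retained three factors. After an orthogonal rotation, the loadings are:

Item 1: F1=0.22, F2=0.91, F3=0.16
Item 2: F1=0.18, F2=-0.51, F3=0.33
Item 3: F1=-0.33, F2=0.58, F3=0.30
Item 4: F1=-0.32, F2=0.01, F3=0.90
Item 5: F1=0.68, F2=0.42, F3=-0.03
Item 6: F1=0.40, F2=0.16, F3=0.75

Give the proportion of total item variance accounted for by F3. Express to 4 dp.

SS loadings for F3 = 0.16² + 0.33² + 0.30² + 0.90² + (-0.03)² + 0.75² = 1.5979
Proportion of variance = 1.5979 / 6 = 0.2663.

0.2663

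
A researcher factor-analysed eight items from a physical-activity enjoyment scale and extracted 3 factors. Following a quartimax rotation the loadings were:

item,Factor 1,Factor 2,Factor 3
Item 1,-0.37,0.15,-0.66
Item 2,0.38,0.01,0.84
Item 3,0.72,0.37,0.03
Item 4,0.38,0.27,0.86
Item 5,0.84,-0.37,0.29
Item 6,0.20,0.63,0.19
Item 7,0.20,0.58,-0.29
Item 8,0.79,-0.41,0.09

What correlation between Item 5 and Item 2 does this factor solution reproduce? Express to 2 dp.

r̂ = Σ λ_i·λ_j across factors = (0.84)(0.38) + (-0.37)(0.01) + (0.29)(0.84)
  = +0.3192 -0.0037 +0.2436 = 0.5591

0.56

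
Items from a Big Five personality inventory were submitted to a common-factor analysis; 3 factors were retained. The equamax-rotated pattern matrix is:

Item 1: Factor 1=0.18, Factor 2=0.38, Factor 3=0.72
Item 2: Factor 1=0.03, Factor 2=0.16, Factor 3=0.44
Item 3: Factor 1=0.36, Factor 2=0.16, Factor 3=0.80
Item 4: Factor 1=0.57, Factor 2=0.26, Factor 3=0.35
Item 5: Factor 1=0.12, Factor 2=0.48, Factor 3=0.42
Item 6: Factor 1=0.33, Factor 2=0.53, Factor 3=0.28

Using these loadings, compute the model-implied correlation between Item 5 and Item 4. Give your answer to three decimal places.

0.340

r̂ = Σ λ_i·λ_j across factors = (0.12)(0.57) + (0.48)(0.26) + (0.42)(0.35)
  = +0.0684 +0.1248 +0.1470 = 0.3402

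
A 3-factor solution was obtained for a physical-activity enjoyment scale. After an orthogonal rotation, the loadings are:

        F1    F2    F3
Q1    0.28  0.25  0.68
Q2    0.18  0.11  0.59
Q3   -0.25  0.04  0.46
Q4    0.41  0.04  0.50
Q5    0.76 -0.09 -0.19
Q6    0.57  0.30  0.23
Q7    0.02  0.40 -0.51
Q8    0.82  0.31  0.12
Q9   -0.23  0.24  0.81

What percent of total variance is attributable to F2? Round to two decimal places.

SS loadings for F2 = 0.25² + 0.11² + 0.04² + 0.04² + (-0.09)² + 0.30² + 0.40² + 0.31² + 0.24² = 0.4896
With 9 standardized items, total variance = 9. Proportion = 0.4896/9 = 0.0544 → 5.44%.

5.44%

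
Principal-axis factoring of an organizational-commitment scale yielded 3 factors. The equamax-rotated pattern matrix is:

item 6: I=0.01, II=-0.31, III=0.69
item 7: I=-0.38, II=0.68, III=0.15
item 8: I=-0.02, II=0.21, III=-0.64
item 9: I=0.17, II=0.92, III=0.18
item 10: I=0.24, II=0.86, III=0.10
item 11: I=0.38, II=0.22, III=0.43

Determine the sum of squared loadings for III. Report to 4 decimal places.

SS loadings for III = 0.69² + 0.15² + (-0.64)² + 0.18² + 0.10² + 0.43² = 0.4761 + 0.0225 + 0.4096 + 0.0324 + 0.0100 + 0.1849 = 1.1355

1.1355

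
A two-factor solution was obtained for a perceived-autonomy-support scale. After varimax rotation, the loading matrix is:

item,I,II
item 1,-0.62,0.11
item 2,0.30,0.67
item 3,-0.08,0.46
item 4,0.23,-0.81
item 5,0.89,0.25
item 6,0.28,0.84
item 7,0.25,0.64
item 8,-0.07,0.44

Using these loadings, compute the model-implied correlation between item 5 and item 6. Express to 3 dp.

0.459

r̂ = Σ λ_i·λ_j across factors = (0.89)(0.28) + (0.25)(0.84)
  = +0.2492 +0.2100 = 0.4592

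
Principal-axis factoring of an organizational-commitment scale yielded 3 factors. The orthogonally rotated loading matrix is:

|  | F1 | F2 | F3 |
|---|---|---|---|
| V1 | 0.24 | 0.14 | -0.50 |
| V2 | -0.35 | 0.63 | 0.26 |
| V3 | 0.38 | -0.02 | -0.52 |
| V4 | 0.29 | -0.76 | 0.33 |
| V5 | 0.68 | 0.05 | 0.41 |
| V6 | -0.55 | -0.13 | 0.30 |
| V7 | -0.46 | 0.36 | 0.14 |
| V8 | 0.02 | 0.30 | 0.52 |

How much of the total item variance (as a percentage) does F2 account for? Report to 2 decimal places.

15.42%

SS loadings for F2 = 0.14² + 0.63² + (-0.02)² + (-0.76)² + 0.05² + (-0.13)² + 0.36² + 0.30² = 1.2335
With 8 standardized items, total variance = 8. Proportion = 1.2335/8 = 0.1542 → 15.42%.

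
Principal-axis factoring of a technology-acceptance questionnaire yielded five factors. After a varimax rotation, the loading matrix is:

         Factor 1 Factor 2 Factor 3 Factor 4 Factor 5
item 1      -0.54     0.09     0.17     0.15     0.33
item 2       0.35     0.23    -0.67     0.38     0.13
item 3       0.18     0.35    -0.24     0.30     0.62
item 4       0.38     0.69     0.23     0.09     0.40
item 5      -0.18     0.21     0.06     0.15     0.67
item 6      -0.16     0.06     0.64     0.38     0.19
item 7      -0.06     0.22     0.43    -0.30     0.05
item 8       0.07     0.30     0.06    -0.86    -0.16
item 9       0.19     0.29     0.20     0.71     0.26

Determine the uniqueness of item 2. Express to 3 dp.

0.214

h² = 0.35² + 0.23² + (-0.67)² + 0.38² + 0.13² = 0.1225 + 0.0529 + 0.4489 + 0.1444 + 0.0169 = 0.7856
Uniqueness u² = 1 − h² = 1 − 0.7856 = 0.2144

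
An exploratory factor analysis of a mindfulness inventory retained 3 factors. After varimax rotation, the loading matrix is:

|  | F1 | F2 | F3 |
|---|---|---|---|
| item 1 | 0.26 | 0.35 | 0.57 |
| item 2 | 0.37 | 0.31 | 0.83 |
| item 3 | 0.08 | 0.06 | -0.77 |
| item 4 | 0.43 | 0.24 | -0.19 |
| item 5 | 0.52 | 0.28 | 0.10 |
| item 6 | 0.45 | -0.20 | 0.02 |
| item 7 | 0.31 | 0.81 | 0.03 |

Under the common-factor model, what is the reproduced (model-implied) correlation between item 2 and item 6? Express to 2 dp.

0.12

r̂ = Σ λ_i·λ_j across factors = (0.37)(0.45) + (0.31)(-0.20) + (0.83)(0.02)
  = +0.1665 -0.0620 +0.0166 = 0.1211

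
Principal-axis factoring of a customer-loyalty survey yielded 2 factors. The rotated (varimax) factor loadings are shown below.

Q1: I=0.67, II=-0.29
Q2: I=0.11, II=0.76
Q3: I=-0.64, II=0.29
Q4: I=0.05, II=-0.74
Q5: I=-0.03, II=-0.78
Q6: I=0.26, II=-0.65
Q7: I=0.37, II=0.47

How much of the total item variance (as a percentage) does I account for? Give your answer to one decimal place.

SS loadings for I = 0.67² + 0.11² + (-0.64)² + 0.05² + (-0.03)² + 0.26² + 0.37² = 1.0785
With 7 standardized items, total variance = 7. Proportion = 1.0785/7 = 0.1541 → 15.41%.

15.4%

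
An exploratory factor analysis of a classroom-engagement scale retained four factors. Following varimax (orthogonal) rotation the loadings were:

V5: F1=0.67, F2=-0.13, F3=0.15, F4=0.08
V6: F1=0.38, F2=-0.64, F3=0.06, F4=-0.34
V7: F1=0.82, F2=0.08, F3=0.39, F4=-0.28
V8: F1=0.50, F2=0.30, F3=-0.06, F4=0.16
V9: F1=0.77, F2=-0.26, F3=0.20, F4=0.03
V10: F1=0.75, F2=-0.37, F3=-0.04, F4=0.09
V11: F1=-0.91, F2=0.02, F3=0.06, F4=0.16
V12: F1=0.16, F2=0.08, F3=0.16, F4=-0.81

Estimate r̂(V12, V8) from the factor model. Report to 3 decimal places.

-0.035

r̂ = Σ λ_i·λ_j across factors = (0.16)(0.50) + (0.08)(0.30) + (0.16)(-0.06) + (-0.81)(0.16)
  = +0.0800 +0.0240 -0.0096 -0.1296 = -0.0352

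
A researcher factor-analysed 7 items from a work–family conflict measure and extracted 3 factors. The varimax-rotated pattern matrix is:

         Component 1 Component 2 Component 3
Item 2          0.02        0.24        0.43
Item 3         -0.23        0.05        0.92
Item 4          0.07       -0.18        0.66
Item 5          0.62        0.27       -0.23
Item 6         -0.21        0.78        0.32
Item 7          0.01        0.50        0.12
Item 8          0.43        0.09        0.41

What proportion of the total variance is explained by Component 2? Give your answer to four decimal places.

0.1474

SS loadings for Component 2 = 0.24² + 0.05² + (-0.18)² + 0.27² + 0.78² + 0.50² + 0.09² = 1.0319
Proportion of variance = 1.0319 / 7 = 0.1474.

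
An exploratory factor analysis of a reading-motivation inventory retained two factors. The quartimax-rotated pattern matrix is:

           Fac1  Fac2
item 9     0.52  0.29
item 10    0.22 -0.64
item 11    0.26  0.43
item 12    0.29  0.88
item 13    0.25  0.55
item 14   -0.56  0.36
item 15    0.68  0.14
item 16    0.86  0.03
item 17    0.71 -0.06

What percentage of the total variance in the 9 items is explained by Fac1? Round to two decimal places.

SS loadings for Fac1 = 0.52² + 0.22² + 0.26² + 0.29² + 0.25² + (-0.56)² + 0.68² + 0.86² + 0.71² = 2.5527
With 9 standardized items, total variance = 9. Proportion = 2.5527/9 = 0.2836 → 28.36%.

28.36%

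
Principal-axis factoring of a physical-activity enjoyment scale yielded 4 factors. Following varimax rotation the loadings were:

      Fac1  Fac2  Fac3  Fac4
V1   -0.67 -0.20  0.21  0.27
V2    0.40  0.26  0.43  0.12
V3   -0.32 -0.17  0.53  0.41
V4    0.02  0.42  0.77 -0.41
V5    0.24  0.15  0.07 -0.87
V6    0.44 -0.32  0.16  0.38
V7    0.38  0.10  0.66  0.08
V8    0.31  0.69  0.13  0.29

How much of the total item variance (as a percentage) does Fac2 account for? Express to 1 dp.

11.5%

SS loadings for Fac2 = (-0.20)² + 0.26² + (-0.17)² + 0.42² + 0.15² + (-0.32)² + 0.10² + 0.69² = 0.9239
With 8 standardized items, total variance = 8. Proportion = 0.9239/8 = 0.1155 → 11.55%.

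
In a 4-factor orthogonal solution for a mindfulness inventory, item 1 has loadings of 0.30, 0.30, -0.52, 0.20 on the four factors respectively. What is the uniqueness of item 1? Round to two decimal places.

0.51

h² = 0.30² + 0.30² + (-0.52)² + 0.20² = 0.0900 + 0.0900 + 0.2704 + 0.0400 = 0.4904
Uniqueness u² = 1 − h² = 1 − 0.4904 = 0.5096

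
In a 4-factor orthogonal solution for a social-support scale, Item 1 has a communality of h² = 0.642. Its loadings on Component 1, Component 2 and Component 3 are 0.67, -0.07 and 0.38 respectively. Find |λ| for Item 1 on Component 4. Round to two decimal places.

0.21

Under orthogonal rotation h² = Σλ², so λ_Component 4² = h² − (0.5982) = 0.642 − 0.5982 = 0.0438.
|λ| = √0.0438 = 0.2093.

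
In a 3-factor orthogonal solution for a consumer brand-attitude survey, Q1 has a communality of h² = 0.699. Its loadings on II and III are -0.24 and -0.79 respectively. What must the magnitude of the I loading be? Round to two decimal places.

0.13

Under orthogonal rotation h² = Σλ², so λ_I² = h² − (0.6817) = 0.699 − 0.6817 = 0.0173.
|λ| = √0.0173 = 0.1315.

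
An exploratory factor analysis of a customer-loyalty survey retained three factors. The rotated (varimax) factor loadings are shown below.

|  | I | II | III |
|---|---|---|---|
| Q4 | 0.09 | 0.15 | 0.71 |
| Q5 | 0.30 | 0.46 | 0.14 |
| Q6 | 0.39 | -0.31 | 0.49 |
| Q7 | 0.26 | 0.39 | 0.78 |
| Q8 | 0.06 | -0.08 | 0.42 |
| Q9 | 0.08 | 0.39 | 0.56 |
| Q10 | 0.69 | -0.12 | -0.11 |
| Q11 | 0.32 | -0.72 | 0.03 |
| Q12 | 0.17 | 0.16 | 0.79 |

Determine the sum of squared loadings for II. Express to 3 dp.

SS loadings for II = 0.15² + 0.46² + (-0.31)² + 0.39² + (-0.08)² + 0.39² + (-0.12)² + (-0.72)² + 0.16² = 0.0225 + 0.2116 + 0.0961 + 0.1521 + 0.0064 + 0.1521 + 0.0144 + 0.5184 + 0.0256 = 1.1992

1.199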